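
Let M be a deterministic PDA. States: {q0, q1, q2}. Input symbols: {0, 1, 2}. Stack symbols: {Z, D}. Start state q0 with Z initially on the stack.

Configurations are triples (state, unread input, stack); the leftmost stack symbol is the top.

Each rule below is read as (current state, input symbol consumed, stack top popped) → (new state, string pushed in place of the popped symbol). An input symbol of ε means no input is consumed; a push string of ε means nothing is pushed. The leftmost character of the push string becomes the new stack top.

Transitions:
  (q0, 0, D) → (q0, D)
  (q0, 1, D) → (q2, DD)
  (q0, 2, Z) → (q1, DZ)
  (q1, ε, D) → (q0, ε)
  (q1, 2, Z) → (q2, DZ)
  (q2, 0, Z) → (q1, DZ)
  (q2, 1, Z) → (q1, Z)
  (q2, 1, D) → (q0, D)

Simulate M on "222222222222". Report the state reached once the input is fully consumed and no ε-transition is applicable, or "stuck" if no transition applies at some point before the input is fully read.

q0

(q0, 222222222222, Z)
  read 2, top Z: go to q1, push DZ → (q1, 22222222222, DZ)
  ε-move, top D: go to q0, push ε → (q0, 22222222222, Z)
  read 2, top Z: go to q1, push DZ → (q1, 2222222222, DZ)
  ε-move, top D: go to q0, push ε → (q0, 2222222222, Z)
  read 2, top Z: go to q1, push DZ → (q1, 222222222, DZ)
  ε-move, top D: go to q0, push ε → (q0, 222222222, Z)
  read 2, top Z: go to q1, push DZ → (q1, 22222222, DZ)
  ε-move, top D: go to q0, push ε → (q0, 22222222, Z)
  read 2, top Z: go to q1, push DZ → (q1, 2222222, DZ)
  ε-move, top D: go to q0, push ε → (q0, 2222222, Z)
  read 2, top Z: go to q1, push DZ → (q1, 222222, DZ)
  ε-move, top D: go to q0, push ε → (q0, 222222, Z)
  read 2, top Z: go to q1, push DZ → (q1, 22222, DZ)
  ε-move, top D: go to q0, push ε → (q0, 22222, Z)
  read 2, top Z: go to q1, push DZ → (q1, 2222, DZ)
  ε-move, top D: go to q0, push ε → (q0, 2222, Z)
  read 2, top Z: go to q1, push DZ → (q1, 222, DZ)
  ε-move, top D: go to q0, push ε → (q0, 222, Z)
  read 2, top Z: go to q1, push DZ → (q1, 22, DZ)
  ε-move, top D: go to q0, push ε → (q0, 22, Z)
  read 2, top Z: go to q1, push DZ → (q1, 2, DZ)
  ε-move, top D: go to q0, push ε → (q0, 2, Z)
  read 2, top Z: go to q1, push DZ → (q1, ε, DZ)
  ε-move, top D: go to q0, push ε → (q0, ε, Z)
All input consumed; M is in state q0.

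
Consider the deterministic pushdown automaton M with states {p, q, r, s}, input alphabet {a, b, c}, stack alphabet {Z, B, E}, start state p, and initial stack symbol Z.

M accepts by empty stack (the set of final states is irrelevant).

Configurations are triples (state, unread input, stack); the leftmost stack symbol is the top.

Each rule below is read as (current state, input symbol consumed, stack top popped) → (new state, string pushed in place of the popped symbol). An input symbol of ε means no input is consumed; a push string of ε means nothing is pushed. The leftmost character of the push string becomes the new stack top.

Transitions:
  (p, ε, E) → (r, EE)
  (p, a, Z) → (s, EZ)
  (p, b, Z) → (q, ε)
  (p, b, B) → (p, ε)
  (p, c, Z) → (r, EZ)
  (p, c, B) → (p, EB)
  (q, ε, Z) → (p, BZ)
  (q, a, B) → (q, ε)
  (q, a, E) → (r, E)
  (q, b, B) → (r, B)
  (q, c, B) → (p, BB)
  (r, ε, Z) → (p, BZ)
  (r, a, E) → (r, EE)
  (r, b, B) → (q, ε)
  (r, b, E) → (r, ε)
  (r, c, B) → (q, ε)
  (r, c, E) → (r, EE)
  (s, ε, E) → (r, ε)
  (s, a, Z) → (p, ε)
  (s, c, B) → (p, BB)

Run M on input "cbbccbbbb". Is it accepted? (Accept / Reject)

(p, cbbccbbbb, Z) ⊢ (r, bbccbbbb, EZ) ⊢ (r, bccbbbb, Z) ⊢ (p, bccbbbb, BZ) ⊢ (p, ccbbbb, Z) ⊢ (r, cbbbb, EZ) ⊢ (r, bbbb, EEZ) ⊢ (r, bbb, EZ) ⊢ (r, bb, Z) ⊢ (p, bb, BZ) ⊢ (p, b, Z) ⊢ (q, ε, ε)
All input consumed and the stack is empty.

Accept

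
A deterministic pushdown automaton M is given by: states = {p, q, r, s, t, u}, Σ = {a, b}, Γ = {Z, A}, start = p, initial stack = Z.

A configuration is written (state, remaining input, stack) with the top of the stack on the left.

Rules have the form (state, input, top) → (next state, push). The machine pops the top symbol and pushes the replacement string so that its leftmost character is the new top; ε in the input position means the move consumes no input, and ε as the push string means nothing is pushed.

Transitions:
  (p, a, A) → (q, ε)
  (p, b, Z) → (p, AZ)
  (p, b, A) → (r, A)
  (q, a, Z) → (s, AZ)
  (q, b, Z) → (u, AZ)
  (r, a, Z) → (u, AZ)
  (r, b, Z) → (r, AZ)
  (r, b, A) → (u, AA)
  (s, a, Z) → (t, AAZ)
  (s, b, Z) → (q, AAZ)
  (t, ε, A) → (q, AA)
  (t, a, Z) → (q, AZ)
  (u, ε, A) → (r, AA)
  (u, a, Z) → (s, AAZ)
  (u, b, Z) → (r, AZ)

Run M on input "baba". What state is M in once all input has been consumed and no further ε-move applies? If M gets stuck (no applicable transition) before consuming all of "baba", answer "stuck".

(p, baba, Z)
  read b, top Z: go to p, push AZ → (p, aba, AZ)
  read a, top A: go to q, push ε → (q, ba, Z)
  read b, top Z: go to u, push AZ → (u, a, AZ)
  ε-move, top A: go to r, push AA → (r, a, AAZ)
No transition for (r, a, top A); M blocks with input a remaining.

stuck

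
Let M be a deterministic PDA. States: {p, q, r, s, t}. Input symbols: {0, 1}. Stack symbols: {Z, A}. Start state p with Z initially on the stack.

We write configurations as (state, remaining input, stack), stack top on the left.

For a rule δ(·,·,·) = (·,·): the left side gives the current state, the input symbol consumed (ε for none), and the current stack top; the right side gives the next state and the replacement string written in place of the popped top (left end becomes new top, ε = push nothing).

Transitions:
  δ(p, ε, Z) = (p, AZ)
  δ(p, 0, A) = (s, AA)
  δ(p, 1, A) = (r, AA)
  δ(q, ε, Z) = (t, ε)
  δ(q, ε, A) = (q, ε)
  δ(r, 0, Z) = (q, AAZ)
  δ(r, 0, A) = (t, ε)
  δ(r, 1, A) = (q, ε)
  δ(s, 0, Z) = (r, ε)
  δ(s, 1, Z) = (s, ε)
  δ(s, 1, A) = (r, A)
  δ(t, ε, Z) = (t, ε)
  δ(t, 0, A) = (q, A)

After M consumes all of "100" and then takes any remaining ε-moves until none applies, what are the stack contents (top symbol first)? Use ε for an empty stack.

ε

(p, 100, Z)
  ε-move, top Z: go to p, push AZ → (p, 100, AZ)
  read 1, top A: go to r, push AA → (r, 00, AAZ)
  read 0, top A: go to t, push ε → (t, 0, AZ)
  read 0, top A: go to q, push A → (q, ε, AZ)
  ε-move, top A: go to q, push ε → (q, ε, Z)
  ε-move, top Z: go to t, push ε → (t, ε, ε)
All input consumed in state t with stack ε.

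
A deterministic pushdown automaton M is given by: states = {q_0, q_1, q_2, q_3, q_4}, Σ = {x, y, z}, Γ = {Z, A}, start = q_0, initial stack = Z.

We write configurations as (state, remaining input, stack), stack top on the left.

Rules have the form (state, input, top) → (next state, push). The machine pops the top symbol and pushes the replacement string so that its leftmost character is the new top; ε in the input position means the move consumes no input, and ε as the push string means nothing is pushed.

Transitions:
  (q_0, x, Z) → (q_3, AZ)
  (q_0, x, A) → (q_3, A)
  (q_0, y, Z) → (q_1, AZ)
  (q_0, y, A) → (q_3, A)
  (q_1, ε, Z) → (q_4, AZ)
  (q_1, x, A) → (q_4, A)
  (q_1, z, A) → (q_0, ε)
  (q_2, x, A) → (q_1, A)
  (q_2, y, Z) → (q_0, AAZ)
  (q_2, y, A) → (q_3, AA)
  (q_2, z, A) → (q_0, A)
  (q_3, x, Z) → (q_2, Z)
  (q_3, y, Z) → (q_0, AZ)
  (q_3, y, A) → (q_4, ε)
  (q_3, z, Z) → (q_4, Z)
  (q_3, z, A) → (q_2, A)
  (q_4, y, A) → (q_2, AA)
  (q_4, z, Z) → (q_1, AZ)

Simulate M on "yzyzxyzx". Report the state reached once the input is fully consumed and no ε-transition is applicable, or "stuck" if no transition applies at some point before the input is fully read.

(q_0, yzyzxyzx, Z)
  read y, top Z: go to q_1, push AZ → (q_1, zyzxyzx, AZ)
  read z, top A: go to q_0, push ε → (q_0, yzxyzx, Z)
  read y, top Z: go to q_1, push AZ → (q_1, zxyzx, AZ)
  read z, top A: go to q_0, push ε → (q_0, xyzx, Z)
  read x, top Z: go to q_3, push AZ → (q_3, yzx, AZ)
  read y, top A: go to q_4, push ε → (q_4, zx, Z)
  read z, top Z: go to q_1, push AZ → (q_1, x, AZ)
  read x, top A: go to q_4, push A → (q_4, ε, AZ)
All input consumed; M is in state q_4.

q_4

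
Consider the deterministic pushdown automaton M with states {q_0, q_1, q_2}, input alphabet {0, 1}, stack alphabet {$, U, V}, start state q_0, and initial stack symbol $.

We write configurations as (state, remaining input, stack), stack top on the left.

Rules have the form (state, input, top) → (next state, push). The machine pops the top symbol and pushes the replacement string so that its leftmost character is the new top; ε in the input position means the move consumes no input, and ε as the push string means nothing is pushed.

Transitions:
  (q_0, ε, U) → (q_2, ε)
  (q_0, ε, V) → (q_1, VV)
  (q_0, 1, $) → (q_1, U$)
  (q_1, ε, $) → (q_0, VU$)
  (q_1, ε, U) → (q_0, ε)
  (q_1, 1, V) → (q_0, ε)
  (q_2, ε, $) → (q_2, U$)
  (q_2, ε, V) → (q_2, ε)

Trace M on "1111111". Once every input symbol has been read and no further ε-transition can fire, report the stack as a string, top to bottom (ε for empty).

(q_0, 1111111, $) ⊢ (q_1, 111111, U$) ⊢ (q_0, 111111, $) ⊢ (q_1, 11111, U$) ⊢ (q_0, 11111, $) ⊢ (q_1, 1111, U$) ⊢ (q_0, 1111, $) ⊢ (q_1, 111, U$) ⊢ (q_0, 111, $) ⊢ (q_1, 11, U$) ⊢ (q_0, 11, $) ⊢ (q_1, 1, U$) ⊢ (q_0, 1, $) ⊢ (q_1, ε, U$) ⊢ (q_0, ε, $)
All input consumed in state q_0 with stack $.

$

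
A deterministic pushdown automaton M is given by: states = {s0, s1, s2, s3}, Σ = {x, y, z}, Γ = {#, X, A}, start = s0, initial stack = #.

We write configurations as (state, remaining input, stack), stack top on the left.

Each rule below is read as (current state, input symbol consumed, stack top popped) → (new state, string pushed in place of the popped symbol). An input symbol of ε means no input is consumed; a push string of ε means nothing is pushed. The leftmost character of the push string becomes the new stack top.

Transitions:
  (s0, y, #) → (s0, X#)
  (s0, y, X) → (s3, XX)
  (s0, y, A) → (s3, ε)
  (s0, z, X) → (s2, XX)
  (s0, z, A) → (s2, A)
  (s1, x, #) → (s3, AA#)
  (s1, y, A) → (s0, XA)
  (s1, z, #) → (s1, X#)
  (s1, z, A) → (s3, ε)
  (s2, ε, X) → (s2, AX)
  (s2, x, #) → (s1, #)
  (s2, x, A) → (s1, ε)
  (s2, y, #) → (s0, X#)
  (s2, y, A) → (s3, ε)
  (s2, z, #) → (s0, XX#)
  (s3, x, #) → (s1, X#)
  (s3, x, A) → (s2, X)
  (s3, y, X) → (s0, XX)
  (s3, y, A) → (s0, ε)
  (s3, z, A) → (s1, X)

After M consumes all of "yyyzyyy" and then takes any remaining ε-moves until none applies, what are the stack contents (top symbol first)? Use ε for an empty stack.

XXXXXX#

(s0, yyyzyyy, #) ⊢ (s0, yyzyyy, X#) ⊢ (s3, yzyyy, XX#) ⊢ (s0, zyyy, XXX#) ⊢ (s2, yyy, XXXX#) ⊢ (s2, yyy, AXXXX#) ⊢ (s3, yy, XXXX#) ⊢ (s0, y, XXXXX#) ⊢ (s3, ε, XXXXXX#)
All input consumed in state s3 with stack XXXXXX#.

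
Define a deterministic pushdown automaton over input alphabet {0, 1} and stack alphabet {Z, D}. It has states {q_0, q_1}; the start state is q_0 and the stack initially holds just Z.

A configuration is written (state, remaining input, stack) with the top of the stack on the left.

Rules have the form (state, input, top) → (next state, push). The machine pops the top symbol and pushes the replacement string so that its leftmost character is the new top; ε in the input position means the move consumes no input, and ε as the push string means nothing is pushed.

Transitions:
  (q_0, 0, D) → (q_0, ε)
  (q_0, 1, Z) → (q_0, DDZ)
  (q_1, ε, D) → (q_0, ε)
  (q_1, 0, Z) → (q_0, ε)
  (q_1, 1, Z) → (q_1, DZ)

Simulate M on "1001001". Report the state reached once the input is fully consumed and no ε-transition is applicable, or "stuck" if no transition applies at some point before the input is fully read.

q_0

(q_0, 1001001, Z)
  read 1, top Z: go to q_0, push DDZ → (q_0, 001001, DDZ)
  read 0, top D: go to q_0, push ε → (q_0, 01001, DZ)
  read 0, top D: go to q_0, push ε → (q_0, 1001, Z)
  read 1, top Z: go to q_0, push DDZ → (q_0, 001, DDZ)
  read 0, top D: go to q_0, push ε → (q_0, 01, DZ)
  read 0, top D: go to q_0, push ε → (q_0, 1, Z)
  read 1, top Z: go to q_0, push DDZ → (q_0, ε, DDZ)
All input consumed; M is in state q_0.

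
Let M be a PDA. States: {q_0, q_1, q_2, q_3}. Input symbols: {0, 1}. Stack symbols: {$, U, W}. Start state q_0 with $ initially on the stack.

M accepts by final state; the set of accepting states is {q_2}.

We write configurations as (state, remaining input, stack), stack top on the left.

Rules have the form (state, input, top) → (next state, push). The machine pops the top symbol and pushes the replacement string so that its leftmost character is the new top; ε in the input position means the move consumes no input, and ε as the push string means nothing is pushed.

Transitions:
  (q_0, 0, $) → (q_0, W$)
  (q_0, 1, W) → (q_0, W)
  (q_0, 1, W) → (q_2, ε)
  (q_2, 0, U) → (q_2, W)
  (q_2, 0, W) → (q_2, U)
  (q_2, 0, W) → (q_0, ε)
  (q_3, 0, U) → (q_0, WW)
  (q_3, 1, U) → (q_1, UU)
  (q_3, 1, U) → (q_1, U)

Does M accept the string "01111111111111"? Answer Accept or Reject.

One accepting computation: (q_0, 01111111111111, $) ⊢ (q_0, 1111111111111, W$) ⊢ (q_0, 111111111111, W$) ⊢ (q_0, 11111111111, W$) ⊢ (q_0, 1111111111, W$) ⊢ (q_0, 111111111, W$) ⊢ (q_0, 11111111, W$) ⊢ (q_0, 1111111, W$) ⊢ (q_0, 111111, W$) ⊢ (q_0, 11111, W$) ⊢ (q_0, 1111, W$) ⊢ (q_0, 111, W$) ⊢ (q_0, 11, W$) ⊢ (q_0, 1, W$) ⊢ (q_2, ε, $)
All input consumed and state q_2 ∈ F.

Accept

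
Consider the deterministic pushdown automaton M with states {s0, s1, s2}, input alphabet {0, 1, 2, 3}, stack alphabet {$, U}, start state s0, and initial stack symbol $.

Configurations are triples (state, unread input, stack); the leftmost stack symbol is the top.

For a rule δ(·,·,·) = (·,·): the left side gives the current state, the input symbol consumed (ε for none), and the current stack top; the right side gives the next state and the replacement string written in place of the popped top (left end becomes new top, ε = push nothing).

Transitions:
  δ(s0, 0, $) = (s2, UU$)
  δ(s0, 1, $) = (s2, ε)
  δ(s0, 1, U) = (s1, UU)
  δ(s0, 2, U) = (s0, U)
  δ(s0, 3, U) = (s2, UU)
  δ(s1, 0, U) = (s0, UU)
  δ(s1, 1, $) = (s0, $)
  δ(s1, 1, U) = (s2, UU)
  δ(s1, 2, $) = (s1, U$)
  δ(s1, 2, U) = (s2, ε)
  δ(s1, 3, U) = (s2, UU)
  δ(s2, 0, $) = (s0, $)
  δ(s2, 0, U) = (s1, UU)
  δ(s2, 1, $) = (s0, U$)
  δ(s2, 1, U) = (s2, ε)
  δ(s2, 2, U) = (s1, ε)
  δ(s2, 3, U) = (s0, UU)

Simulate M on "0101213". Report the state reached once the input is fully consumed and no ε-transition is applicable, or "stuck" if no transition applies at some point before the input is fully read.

s0

(s0, 0101213, $)
  read 0, top $: go to s2, push UU$ → (s2, 101213, UU$)
  read 1, top U: go to s2, push ε → (s2, 01213, U$)
  read 0, top U: go to s1, push UU → (s1, 1213, UU$)
  read 1, top U: go to s2, push UU → (s2, 213, UUU$)
  read 2, top U: go to s1, push ε → (s1, 13, UU$)
  read 1, top U: go to s2, push UU → (s2, 3, UUU$)
  read 3, top U: go to s0, push UU → (s0, ε, UUUU$)
All input consumed; M is in state s0.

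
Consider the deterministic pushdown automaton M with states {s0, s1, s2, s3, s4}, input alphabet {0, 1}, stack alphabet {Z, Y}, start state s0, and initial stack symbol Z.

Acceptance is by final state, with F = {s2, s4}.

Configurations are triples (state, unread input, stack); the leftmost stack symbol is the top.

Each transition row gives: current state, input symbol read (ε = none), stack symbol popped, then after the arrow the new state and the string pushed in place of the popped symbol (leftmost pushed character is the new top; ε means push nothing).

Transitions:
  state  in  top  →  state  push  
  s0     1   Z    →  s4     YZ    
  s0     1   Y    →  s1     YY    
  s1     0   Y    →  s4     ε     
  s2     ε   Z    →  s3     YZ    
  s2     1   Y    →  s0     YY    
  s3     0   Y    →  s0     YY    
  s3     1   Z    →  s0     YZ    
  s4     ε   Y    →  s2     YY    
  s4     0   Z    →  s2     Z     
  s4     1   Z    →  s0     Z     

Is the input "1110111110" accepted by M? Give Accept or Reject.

(s0, 1110111110, Z)
  read 1, top Z: go to s4, push YZ → (s4, 110111110, YZ)
  ε-move, top Y: go to s2, push YY → (s2, 110111110, YYZ)
  read 1, top Y: go to s0, push YY → (s0, 10111110, YYYZ)
  read 1, top Y: go to s1, push YY → (s1, 0111110, YYYYZ)
  read 0, top Y: go to s4, push ε → (s4, 111110, YYYZ)
  ε-move, top Y: go to s2, push YY → (s2, 111110, YYYYZ)
  read 1, top Y: go to s0, push YY → (s0, 11110, YYYYYZ)
  read 1, top Y: go to s1, push YY → (s1, 1110, YYYYYYZ)
No transition applies at (s1, 1110, YYYYYYZ); input not fully consumed.

Reject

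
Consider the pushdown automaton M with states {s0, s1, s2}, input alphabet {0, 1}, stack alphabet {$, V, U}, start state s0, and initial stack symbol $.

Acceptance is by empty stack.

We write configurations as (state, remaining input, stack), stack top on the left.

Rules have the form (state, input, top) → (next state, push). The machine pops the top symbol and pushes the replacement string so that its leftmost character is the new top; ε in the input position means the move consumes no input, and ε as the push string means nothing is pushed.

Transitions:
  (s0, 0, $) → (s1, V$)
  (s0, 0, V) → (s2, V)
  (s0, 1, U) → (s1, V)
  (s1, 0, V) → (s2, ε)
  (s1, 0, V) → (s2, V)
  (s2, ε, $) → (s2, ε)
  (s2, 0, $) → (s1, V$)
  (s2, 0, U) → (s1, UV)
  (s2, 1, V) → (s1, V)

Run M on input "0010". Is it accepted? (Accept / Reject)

One accepting computation: (s0, 0010, $) ⊢ (s1, 010, V$) ⊢ (s2, 10, V$) ⊢ (s1, 0, V$) ⊢ (s2, ε, $) ⊢ (s2, ε, ε)
All input consumed and the stack is empty.

Accept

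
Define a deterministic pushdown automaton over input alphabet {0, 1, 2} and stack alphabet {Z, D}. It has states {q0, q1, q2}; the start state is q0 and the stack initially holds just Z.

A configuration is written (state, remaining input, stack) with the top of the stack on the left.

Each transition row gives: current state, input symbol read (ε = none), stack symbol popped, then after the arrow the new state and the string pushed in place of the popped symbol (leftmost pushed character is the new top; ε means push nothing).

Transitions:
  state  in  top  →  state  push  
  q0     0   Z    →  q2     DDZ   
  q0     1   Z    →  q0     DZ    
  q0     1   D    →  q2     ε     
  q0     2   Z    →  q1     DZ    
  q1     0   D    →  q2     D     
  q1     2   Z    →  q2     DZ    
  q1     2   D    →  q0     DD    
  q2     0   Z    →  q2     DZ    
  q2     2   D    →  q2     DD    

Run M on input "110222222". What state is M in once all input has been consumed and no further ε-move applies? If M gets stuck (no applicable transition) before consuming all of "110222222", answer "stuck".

q2

(q0, 110222222, Z)
  read 1, top Z: go to q0, push DZ → (q0, 10222222, DZ)
  read 1, top D: go to q2, push ε → (q2, 0222222, Z)
  read 0, top Z: go to q2, push DZ → (q2, 222222, DZ)
  read 2, top D: go to q2, push DD → (q2, 22222, DDZ)
  read 2, top D: go to q2, push DD → (q2, 2222, DDDZ)
  read 2, top D: go to q2, push DD → (q2, 222, DDDDZ)
  read 2, top D: go to q2, push DD → (q2, 22, DDDDDZ)
  read 2, top D: go to q2, push DD → (q2, 2, DDDDDDZ)
  read 2, top D: go to q2, push DD → (q2, ε, DDDDDDDZ)
All input consumed; M is in state q2.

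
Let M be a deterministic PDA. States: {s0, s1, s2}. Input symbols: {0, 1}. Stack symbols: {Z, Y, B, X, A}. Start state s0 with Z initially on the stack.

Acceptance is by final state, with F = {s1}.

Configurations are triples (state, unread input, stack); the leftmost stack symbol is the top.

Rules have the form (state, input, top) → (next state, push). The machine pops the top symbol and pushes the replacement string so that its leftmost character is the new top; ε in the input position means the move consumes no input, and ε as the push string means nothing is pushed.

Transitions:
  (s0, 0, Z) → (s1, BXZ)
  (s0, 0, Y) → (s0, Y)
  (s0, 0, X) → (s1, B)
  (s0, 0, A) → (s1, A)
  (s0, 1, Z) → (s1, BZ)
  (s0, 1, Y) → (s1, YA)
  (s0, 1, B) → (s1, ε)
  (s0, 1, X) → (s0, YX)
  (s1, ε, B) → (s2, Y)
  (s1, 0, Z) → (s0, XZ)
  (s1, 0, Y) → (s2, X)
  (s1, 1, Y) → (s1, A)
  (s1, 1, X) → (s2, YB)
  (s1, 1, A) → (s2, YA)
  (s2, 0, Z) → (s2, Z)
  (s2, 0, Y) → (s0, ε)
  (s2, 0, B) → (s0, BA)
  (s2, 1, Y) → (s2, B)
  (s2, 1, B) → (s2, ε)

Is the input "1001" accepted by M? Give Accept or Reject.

(s0, 1001, Z)
  read 1, top Z: go to s1, push BZ → (s1, 001, BZ)
  ε-move, top B: go to s2, push Y → (s2, 001, YZ)
  read 0, top Y: go to s0, push ε → (s0, 01, Z)
  read 0, top Z: go to s1, push BXZ → (s1, 1, BXZ)
  ε-move, top B: go to s2, push Y → (s2, 1, YXZ)
  read 1, top Y: go to s2, push B → (s2, ε, BXZ)
All input consumed; state s2 ∉ F and no further ε-move applies.

Reject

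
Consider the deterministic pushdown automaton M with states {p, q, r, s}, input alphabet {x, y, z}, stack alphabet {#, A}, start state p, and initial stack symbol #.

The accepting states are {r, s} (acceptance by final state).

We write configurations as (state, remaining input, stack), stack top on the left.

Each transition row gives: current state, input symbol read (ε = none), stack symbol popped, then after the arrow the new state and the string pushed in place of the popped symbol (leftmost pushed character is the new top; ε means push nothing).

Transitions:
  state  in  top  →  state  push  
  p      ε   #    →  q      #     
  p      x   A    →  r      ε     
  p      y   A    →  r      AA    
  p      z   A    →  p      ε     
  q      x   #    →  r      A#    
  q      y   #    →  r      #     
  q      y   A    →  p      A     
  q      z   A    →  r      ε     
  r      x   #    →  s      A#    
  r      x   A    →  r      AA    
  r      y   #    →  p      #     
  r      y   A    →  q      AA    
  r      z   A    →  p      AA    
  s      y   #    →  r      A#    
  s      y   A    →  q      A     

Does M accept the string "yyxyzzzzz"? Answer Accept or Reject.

Reject

(p, yyxyzzzzz, #)
  ε-move, top #: go to q, push # → (q, yyxyzzzzz, #)
  read y, top #: go to r, push # → (r, yxyzzzzz, #)
  read y, top #: go to p, push # → (p, xyzzzzz, #)
  ε-move, top #: go to q, push # → (q, xyzzzzz, #)
  read x, top #: go to r, push A# → (r, yzzzzz, A#)
  read y, top A: go to q, push AA → (q, zzzzz, AA#)
  read z, top A: go to r, push ε → (r, zzzz, A#)
  read z, top A: go to p, push AA → (p, zzz, AA#)
  read z, top A: go to p, push ε → (p, zz, A#)
  read z, top A: go to p, push ε → (p, z, #)
  ε-move, top #: go to q, push # → (q, z, #)
No transition applies at (q, z, #); input not fully consumed.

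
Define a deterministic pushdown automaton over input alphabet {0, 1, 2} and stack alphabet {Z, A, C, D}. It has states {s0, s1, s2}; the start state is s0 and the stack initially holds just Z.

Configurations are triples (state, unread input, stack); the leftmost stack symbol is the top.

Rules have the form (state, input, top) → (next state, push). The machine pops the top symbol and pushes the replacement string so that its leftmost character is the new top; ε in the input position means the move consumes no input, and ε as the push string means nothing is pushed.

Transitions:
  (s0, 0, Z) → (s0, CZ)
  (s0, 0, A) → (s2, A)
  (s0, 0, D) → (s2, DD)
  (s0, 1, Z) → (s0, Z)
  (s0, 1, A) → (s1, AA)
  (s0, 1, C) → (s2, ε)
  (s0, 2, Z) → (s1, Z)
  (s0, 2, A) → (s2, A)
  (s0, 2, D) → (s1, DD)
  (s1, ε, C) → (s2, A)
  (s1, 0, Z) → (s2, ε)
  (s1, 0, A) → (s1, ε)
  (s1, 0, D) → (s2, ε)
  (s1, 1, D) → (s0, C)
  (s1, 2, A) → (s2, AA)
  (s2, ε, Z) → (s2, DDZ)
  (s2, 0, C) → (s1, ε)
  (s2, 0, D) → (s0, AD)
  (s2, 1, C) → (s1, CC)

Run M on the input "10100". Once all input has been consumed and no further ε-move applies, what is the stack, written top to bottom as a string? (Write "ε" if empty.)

ADDZ

(s0, 10100, Z) ⊢ (s0, 0100, Z) ⊢ (s0, 100, CZ) ⊢ (s2, 00, Z) ⊢ (s2, 00, DDZ) ⊢ (s0, 0, ADDZ) ⊢ (s2, ε, ADDZ)
All input consumed in state s2 with stack ADDZ.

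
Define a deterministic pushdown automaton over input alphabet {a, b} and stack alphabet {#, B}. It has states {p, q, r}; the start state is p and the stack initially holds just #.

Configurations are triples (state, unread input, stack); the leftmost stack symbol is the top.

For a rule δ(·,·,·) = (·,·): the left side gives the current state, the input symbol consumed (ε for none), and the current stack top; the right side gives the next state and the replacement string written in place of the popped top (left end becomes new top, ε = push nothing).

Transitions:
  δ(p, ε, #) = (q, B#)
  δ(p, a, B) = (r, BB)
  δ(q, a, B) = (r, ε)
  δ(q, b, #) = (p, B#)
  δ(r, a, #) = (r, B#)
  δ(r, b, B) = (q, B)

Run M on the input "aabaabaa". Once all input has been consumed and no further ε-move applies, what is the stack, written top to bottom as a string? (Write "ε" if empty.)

(p, aabaabaa, #)
  ε-move, top #: go to q, push B# → (q, aabaabaa, B#)
  read a, top B: go to r, push ε → (r, abaabaa, #)
  read a, top #: go to r, push B# → (r, baabaa, B#)
  read b, top B: go to q, push B → (q, aabaa, B#)
  read a, top B: go to r, push ε → (r, abaa, #)
  read a, top #: go to r, push B# → (r, baa, B#)
  read b, top B: go to q, push B → (q, aa, B#)
  read a, top B: go to r, push ε → (r, a, #)
  read a, top #: go to r, push B# → (r, ε, B#)
All input consumed in state r with stack B#.

B#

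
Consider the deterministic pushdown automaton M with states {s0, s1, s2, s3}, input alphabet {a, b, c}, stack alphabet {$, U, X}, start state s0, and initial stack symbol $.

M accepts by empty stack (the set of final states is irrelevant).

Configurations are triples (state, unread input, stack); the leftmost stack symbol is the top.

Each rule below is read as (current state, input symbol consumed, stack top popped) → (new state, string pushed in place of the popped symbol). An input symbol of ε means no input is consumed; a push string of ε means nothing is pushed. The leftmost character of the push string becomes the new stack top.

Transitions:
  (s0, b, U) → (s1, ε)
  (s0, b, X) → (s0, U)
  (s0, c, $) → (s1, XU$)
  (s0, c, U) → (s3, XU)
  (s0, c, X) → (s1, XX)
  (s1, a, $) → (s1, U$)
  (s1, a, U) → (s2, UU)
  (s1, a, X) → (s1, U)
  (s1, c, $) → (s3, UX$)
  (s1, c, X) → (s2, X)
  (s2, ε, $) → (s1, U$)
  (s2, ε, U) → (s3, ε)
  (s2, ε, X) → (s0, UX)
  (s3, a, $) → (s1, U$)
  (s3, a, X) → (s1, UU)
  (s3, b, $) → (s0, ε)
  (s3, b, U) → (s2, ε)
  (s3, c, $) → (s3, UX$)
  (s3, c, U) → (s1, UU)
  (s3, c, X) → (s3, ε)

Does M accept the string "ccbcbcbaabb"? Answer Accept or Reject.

(s0, ccbcbcbaabb, $) ⊢ (s1, cbcbcbaabb, XU$) ⊢ (s2, bcbcbaabb, XU$) ⊢ (s0, bcbcbaabb, UXU$) ⊢ (s1, cbcbaabb, XU$) ⊢ (s2, bcbaabb, XU$) ⊢ (s0, bcbaabb, UXU$) ⊢ (s1, cbaabb, XU$) ⊢ (s2, baabb, XU$) ⊢ (s0, baabb, UXU$) ⊢ (s1, aabb, XU$) ⊢ (s1, abb, UU$) ⊢ (s2, bb, UUU$) ⊢ (s3, bb, UU$) ⊢ (s2, b, U$) ⊢ (s3, b, $) ⊢ (s0, ε, ε)
All input consumed and the stack is empty.

Accept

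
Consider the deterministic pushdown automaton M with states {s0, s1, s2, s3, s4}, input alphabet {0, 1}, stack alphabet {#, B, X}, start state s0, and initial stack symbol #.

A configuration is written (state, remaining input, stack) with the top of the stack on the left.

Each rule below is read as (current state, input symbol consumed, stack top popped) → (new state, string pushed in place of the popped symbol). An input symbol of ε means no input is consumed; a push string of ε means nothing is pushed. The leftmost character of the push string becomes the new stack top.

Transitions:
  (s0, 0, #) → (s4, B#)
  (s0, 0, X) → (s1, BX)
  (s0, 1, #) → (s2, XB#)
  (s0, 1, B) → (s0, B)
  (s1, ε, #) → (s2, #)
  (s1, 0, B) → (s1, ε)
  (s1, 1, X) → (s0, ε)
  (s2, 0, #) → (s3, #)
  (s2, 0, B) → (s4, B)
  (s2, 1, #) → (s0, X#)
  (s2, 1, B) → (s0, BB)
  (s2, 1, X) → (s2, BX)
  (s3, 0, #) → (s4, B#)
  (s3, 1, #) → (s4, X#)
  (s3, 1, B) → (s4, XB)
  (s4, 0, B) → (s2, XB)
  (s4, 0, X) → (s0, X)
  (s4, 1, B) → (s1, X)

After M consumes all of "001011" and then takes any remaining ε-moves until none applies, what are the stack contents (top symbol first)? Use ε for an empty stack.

(s0, 001011, #)
  read 0, top #: go to s4, push B# → (s4, 01011, B#)
  read 0, top B: go to s2, push XB → (s2, 1011, XB#)
  read 1, top X: go to s2, push BX → (s2, 011, BXB#)
  read 0, top B: go to s4, push B → (s4, 11, BXB#)
  read 1, top B: go to s1, push X → (s1, 1, XXB#)
  read 1, top X: go to s0, push ε → (s0, ε, XB#)
All input consumed in state s0 with stack XB#.

XB#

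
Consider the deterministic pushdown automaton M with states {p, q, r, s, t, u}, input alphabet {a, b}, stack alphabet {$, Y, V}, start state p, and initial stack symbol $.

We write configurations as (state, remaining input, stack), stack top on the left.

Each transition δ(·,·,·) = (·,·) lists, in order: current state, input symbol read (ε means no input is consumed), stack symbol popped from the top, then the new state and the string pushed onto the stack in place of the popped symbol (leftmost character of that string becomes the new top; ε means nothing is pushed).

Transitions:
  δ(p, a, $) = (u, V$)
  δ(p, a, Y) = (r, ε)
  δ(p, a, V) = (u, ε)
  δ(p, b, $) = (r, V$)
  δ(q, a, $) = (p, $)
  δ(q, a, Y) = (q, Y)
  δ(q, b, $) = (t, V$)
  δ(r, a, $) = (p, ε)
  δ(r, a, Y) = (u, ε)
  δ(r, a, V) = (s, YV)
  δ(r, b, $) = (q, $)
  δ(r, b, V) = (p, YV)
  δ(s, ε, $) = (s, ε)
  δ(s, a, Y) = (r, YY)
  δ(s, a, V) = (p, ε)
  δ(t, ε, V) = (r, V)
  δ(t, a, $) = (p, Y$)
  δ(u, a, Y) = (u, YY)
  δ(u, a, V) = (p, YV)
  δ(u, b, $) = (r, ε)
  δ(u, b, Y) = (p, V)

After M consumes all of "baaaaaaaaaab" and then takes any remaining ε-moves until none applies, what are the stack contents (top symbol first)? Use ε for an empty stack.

VYYYYYYYV$

(p, baaaaaaaaaab, $)
  read b, top $: go to r, push V$ → (r, aaaaaaaaaab, V$)
  read a, top V: go to s, push YV → (s, aaaaaaaaab, YV$)
  read a, top Y: go to r, push YY → (r, aaaaaaaab, YYV$)
  read a, top Y: go to u, push ε → (u, aaaaaaab, YV$)
  read a, top Y: go to u, push YY → (u, aaaaaab, YYV$)
  read a, top Y: go to u, push YY → (u, aaaaab, YYYV$)
  read a, top Y: go to u, push YY → (u, aaaab, YYYYV$)
  read a, top Y: go to u, push YY → (u, aaab, YYYYYV$)
  read a, top Y: go to u, push YY → (u, aab, YYYYYYV$)
  read a, top Y: go to u, push YY → (u, ab, YYYYYYYV$)
  read a, top Y: go to u, push YY → (u, b, YYYYYYYYV$)
  read b, top Y: go to p, push V → (p, ε, VYYYYYYYV$)
All input consumed in state p with stack VYYYYYYYV$.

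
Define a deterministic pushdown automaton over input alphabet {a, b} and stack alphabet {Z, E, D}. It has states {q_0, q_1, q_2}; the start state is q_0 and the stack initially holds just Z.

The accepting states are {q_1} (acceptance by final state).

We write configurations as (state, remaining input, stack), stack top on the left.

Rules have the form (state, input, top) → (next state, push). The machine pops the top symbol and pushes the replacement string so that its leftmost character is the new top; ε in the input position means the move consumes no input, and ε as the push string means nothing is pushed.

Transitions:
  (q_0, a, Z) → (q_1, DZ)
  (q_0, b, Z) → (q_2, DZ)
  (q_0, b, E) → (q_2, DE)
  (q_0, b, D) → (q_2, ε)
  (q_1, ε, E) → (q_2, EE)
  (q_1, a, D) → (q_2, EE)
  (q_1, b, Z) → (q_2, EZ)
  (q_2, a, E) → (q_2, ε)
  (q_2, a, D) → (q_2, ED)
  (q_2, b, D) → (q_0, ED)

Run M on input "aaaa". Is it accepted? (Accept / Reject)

Reject

(q_0, aaaa, Z) ⊢ (q_1, aaa, DZ) ⊢ (q_2, aa, EEZ) ⊢ (q_2, a, EZ) ⊢ (q_2, ε, Z)
All input consumed; state q_2 ∉ F and no further ε-move applies.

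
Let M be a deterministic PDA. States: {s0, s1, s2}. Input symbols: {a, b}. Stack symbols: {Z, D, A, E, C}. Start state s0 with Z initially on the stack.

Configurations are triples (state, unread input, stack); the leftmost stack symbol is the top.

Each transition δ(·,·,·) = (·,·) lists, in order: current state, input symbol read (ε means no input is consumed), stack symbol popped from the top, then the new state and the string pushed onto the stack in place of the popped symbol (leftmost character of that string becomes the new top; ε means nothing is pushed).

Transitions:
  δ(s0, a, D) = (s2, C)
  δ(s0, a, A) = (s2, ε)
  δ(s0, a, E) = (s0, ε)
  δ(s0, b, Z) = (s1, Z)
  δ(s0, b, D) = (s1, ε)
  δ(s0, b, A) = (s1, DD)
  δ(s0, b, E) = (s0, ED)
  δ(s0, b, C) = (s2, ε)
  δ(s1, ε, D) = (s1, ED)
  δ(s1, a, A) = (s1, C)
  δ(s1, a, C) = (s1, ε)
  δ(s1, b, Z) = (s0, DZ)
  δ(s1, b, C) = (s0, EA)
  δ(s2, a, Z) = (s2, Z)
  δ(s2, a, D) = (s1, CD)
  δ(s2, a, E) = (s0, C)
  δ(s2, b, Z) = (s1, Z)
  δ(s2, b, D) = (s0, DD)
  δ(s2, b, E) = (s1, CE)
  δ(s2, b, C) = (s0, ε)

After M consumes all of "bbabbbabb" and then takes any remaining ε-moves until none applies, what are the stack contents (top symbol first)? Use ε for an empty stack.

Z

(s0, bbabbbabb, Z)
  read b, top Z: go to s1, push Z → (s1, babbbabb, Z)
  read b, top Z: go to s0, push DZ → (s0, abbbabb, DZ)
  read a, top D: go to s2, push C → (s2, bbbabb, CZ)
  read b, top C: go to s0, push ε → (s0, bbabb, Z)
  read b, top Z: go to s1, push Z → (s1, babb, Z)
  read b, top Z: go to s0, push DZ → (s0, abb, DZ)
  read a, top D: go to s2, push C → (s2, bb, CZ)
  read b, top C: go to s0, push ε → (s0, b, Z)
  read b, top Z: go to s1, push Z → (s1, ε, Z)
All input consumed in state s1 with stack Z.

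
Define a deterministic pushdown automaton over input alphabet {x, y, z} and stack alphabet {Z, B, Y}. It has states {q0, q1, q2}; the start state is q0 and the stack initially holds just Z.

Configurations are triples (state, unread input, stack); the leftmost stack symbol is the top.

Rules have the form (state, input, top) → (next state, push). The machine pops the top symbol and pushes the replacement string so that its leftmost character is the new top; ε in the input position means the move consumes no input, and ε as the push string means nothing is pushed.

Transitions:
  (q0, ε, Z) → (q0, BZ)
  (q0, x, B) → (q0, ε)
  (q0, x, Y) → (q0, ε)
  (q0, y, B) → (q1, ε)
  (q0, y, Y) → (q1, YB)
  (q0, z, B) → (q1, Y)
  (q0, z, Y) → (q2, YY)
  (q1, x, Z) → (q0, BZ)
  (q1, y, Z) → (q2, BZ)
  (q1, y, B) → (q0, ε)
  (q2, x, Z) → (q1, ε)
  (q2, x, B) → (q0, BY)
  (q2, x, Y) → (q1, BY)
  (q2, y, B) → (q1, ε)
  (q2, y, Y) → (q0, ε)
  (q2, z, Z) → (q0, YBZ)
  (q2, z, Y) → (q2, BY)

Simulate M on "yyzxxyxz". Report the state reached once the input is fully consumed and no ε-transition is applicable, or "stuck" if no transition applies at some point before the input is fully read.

stuck

(q0, yyzxxyxz, Z) ⊢ (q0, yyzxxyxz, BZ) ⊢ (q1, yzxxyxz, Z) ⊢ (q2, zxxyxz, BZ)
No transition for (q2, z, top B); M blocks with input zxxyxz remaining.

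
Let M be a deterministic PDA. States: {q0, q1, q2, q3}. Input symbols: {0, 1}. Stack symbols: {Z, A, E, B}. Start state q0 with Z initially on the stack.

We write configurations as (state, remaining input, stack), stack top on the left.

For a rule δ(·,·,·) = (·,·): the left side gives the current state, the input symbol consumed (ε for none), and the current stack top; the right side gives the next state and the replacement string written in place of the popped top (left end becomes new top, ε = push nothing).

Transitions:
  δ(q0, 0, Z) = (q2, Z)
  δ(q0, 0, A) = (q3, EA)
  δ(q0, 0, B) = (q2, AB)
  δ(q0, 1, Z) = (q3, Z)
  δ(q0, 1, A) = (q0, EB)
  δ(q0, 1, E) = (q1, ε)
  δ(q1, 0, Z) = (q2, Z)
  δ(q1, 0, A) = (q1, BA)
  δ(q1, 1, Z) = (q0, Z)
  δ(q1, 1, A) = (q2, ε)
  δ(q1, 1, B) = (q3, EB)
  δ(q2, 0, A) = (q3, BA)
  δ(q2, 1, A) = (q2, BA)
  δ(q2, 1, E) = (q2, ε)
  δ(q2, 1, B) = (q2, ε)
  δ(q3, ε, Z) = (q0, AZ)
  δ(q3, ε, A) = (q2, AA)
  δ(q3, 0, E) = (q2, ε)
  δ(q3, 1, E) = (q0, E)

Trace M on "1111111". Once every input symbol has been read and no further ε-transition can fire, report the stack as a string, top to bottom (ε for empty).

EBZ

(q0, 1111111, Z)
  read 1, top Z: go to q3, push Z → (q3, 111111, Z)
  ε-move, top Z: go to q0, push AZ → (q0, 111111, AZ)
  read 1, top A: go to q0, push EB → (q0, 11111, EBZ)
  read 1, top E: go to q1, push ε → (q1, 1111, BZ)
  read 1, top B: go to q3, push EB → (q3, 111, EBZ)
  read 1, top E: go to q0, push E → (q0, 11, EBZ)
  read 1, top E: go to q1, push ε → (q1, 1, BZ)
  read 1, top B: go to q3, push EB → (q3, ε, EBZ)
All input consumed in state q3 with stack EBZ.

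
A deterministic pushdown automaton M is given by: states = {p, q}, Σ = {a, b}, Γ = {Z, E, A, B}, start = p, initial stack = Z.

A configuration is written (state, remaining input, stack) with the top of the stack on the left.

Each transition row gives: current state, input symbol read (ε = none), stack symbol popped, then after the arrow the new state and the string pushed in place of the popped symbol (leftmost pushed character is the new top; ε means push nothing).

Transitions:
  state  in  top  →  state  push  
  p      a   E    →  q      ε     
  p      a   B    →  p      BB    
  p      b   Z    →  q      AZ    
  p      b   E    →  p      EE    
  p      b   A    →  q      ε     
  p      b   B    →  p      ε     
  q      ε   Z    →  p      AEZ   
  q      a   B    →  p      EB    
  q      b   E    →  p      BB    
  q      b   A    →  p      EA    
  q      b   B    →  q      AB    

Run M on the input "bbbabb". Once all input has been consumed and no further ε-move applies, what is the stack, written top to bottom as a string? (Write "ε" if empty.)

(p, bbbabb, Z)
  read b, top Z: go to q, push AZ → (q, bbabb, AZ)
  read b, top A: go to p, push EA → (p, babb, EAZ)
  read b, top E: go to p, push EE → (p, abb, EEAZ)
  read a, top E: go to q, push ε → (q, bb, EAZ)
  read b, top E: go to p, push BB → (p, b, BBAZ)
  read b, top B: go to p, push ε → (p, ε, BAZ)
All input consumed in state p with stack BAZ.

BAZ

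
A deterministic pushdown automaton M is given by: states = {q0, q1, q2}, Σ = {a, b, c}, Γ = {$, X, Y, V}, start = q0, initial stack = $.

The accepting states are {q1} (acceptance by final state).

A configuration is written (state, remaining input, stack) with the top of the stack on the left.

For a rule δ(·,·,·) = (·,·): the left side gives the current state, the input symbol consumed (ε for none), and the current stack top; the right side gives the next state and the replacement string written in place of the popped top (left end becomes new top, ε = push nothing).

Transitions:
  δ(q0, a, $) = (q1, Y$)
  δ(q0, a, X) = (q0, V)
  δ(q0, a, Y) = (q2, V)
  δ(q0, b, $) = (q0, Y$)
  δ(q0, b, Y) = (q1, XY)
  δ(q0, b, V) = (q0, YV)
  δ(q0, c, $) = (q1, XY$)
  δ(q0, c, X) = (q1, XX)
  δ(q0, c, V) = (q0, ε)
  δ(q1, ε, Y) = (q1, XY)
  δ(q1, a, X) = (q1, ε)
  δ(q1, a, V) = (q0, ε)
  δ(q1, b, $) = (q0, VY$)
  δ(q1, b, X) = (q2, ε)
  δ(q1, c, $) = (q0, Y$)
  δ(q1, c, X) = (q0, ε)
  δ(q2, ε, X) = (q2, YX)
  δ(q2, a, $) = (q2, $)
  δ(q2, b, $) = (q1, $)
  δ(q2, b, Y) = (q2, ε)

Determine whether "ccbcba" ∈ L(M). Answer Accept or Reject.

(q0, ccbcba, $)
  read c, top $: go to q1, push XY$ → (q1, cbcba, XY$)
  read c, top X: go to q0, push ε → (q0, bcba, Y$)
  read b, top Y: go to q1, push XY → (q1, cba, XY$)
  read c, top X: go to q0, push ε → (q0, ba, Y$)
  read b, top Y: go to q1, push XY → (q1, a, XY$)
  read a, top X: go to q1, push ε → (q1, ε, Y$)
All input consumed; state q1 ∈ F.

Accept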